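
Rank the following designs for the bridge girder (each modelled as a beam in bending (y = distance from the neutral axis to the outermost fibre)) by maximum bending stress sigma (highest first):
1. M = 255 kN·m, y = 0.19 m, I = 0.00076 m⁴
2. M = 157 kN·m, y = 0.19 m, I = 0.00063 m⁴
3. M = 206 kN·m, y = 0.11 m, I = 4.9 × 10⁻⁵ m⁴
Model: a beam in bending (y = distance from the neutral axis to the outermost fibre), so sigma = (M·y) / I (SI units).
  Case 1: sigma = (255000 × 0.19) / 0.00076 = 6.375 × 10⁷ Pa = 63.75 MPa
  Case 2: sigma = (157000 × 0.19) / 0.00063 = 4.735 × 10⁷ Pa = 47.35 MPa
  Case 3: sigma = (206000 × 0.11) / (4.9 × 10⁻⁵) = 4.624 × 10⁸ Pa = 462.4 MPa
Ordering: 462.4 MPa (case 3) > 63.75 MPa (case 1) > 47.35 MPa (case 2)
Final answer: 3, 1, 2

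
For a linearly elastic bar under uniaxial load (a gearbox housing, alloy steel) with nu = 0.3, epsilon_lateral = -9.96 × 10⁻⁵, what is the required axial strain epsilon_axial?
Model: a linearly elastic bar under uniaxial load, so epsilon_lateral = -nu·epsilon_axial.
Solve for epsilon_axial: epsilon_axial = -epsilon_lateral / nu.
Substitute:
  epsilon_axial = -(-9.96 × 10⁻⁵) / 0.3
  epsilon_axial = 0.000332
Final answer: epsilon_axial = 0.000332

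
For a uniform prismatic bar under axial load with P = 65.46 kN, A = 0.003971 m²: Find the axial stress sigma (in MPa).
Model: a uniform prismatic bar under axial load, so sigma = P / A.
Convert to SI units:
  P = 65.46 kN = 65460 N
Substitute:
  sigma = 65460 / 0.003971
  sigma = 1.648 × 10⁷ Pa
Convert: sigma = 1.648 × 10⁷ Pa = 16.48 MPa
Final answer: sigma = 16.48 MPa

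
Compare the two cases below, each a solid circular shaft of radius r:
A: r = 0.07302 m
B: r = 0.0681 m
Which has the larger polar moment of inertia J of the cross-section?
Model: a solid circular shaft of radius r, so J = (π·r^4) / 2 (SI units).
  A: J = (π × 0.07302^4) / 2 = 4.466 × 10⁻⁵ m⁴
  B: J = (π × 0.0681^4) / 2 = 3.378 × 10⁻⁵ m⁴
4.466 × 10⁻⁵ m⁴ > 3.378 × 10⁻⁵ m⁴, so A is larger.
Final answer: A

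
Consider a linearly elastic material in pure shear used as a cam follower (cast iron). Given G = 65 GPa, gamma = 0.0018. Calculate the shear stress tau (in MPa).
Model: a linearly elastic material in pure shear, so tau = G·gamma.
Convert to SI units:
  G = 65 GPa = 6.5 × 10¹⁰ Pa
Substitute:
  tau = (6.5 × 10¹⁰) × 0.0018
  tau = 1.17 × 10⁸ Pa
Convert: tau = 1.17 × 10⁸ Pa = 117 MPa
Final answer: tau = 117 MPa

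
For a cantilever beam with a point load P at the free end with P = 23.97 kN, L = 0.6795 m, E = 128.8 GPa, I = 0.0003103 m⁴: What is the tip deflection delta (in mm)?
Model: a cantilever beam with a point load P at the free end, so delta = (P·L^3) / (3·E·I).
Convert to SI units:
  P = 23.97 kN = 23970 N
  E = 128.8 GPa = 1.288 × 10¹¹ Pa
Substitute:
  delta = (23970 × 0.6795^3) / (3 × (1.288 × 10¹¹) × 0.0003103)
  delta = 6.272 × 10⁻⁵ m
Convert: delta = 6.272 × 10⁻⁵ m = 0.06272 mm
Final answer: delta = 0.06272 mm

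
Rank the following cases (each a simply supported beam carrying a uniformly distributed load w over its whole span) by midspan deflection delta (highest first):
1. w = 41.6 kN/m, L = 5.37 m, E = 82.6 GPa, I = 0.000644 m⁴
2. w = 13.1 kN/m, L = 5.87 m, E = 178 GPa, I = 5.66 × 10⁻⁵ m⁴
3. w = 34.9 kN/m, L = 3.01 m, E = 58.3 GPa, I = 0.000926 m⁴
Model: a simply supported beam carrying a uniformly distributed load w over its whole span, so delta = (5·w·L^4) / (384·E·I) (SI units).
  Case 1: delta = (5 × 41600 × 5.37^4) / (384 × (8.26 × 10¹⁰) × 0.000644) = 0.008468 m = 8.468 mm
  Case 2: delta = (5 × 13100 × 5.87^4) / (384 × (1.78 × 10¹¹) × (5.66 × 10⁻⁵)) = 0.0201 m = 20.1 mm
  Case 3: delta = (5 × 34900 × 3.01^4) / (384 × (5.83 × 10¹⁰) × 0.000926) = 0.000691 m = 0.691 mm
Ordering: 20.1 mm (case 2) > 8.468 mm (case 1) > 0.691 mm (case 3)
Final answer: 2, 1, 3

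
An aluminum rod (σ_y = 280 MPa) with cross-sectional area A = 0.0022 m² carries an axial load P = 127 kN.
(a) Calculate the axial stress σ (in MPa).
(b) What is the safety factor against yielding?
(a) Axial stress σ = P/A. Convert P = 127 kN = 127000 N.
  σ = 127000 / 0.0022 = 5.773 × 10⁷ Pa = 57.73 MPa
(b) Safety factor SF = σ_y/σ = 280 / 57.73 = 4.85
Final answer: (a) σ = 57.73 MPa, (b) SF = 4.85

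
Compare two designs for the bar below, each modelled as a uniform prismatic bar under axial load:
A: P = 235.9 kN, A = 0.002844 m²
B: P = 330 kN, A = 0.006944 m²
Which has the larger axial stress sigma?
Model: a uniform prismatic bar under axial load, so sigma = P / A (SI units).
  A: sigma = 235900 / 0.002844 = 8.295 × 10⁷ Pa = 82.95 MPa
  B: sigma = 330000 / 0.006944 = 4.752 × 10⁷ Pa = 47.52 MPa
82.95 MPa > 47.52 MPa, so A is larger.
Final answer: A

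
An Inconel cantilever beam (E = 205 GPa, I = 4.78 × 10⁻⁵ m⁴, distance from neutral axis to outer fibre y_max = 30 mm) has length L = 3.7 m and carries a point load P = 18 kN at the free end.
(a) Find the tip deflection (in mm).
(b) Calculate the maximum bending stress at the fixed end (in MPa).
(a) Tip deflection of a cantilever with an end point load: δ = P·L^3 / (3·E·I). Convert P = 18 kN = 18000 N, E = 205 GPa = 2.05 × 10¹¹ Pa.
  δ = (18000 × 3.7^3) / (3 × (2.05 × 10¹¹) × (4.78 × 10⁻⁵)) = 0.03102 m = 31.02 mm
(b) Maximum bending moment at the fixed end: M = P·L = 18000 × 3.7 = 66600 N·m. Convert y_max = 30 mm = 0.03 m.
  σ = M·y_max / I = (66600 × 0.03) / (4.78 × 10⁻⁵) = 4.18 × 10⁷ Pa = 41.8 MPa
Final answer: (a) δ = 31.02 mm, (b) σ = 41.8 MPa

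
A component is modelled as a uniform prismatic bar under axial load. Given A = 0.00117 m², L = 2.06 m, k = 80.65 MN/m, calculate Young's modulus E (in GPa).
Model: a uniform prismatic bar under axial load, so k = (A·E) / L.
Solve for E: E = (k·L) / A.
Convert to SI units:
  k = 80.65 MN/m = 8.065 × 10⁷ N/m
Substitute:
  E = ((8.065 × 10⁷) × 2.06) / 0.00117
  E = 1.42 × 10¹¹ Pa
Convert: E = 1.42 × 10¹¹ Pa = 142 GPa
Final answer: E = 142 GPa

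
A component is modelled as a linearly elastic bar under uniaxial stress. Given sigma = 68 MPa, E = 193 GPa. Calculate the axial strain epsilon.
Model: a linearly elastic bar under uniaxial stress, so epsilon = sigma / E.
Convert to SI units:
  sigma = 68 MPa = 6.8 × 10⁷ Pa
  E = 193 GPa = 1.93 × 10¹¹ Pa
Substitute:
  epsilon = (6.8 × 10⁷) / (1.93 × 10¹¹)
  epsilon = 0.0003523
Final answer: epsilon = 0.0003523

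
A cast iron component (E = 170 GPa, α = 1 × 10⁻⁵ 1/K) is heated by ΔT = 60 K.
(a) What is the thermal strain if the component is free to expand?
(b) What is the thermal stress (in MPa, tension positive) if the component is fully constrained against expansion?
(a) Free thermal strain ε_th = α·ΔT = (1 × 10⁻⁵) × 60 = 0.0006
(b) Fully constrained, the expansion is suppressed, so σ = -E·α·ΔT. Convert E = 170 GPa = 1.7 × 10¹¹ Pa.
  σ = -(1.7 × 10¹¹) × (1 × 10⁻⁵) × 60 = -1.02 × 10⁸ Pa = -102 MPa (compressive)
Final answer: (a) ε_th = 0.0006, (b) σ = -102 MPa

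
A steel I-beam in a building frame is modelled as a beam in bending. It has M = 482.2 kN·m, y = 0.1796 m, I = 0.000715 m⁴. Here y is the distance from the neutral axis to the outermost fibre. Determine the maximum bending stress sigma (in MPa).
Model: a beam in bending, so sigma = (M·y) / I.
Convert to SI units:
  M = 482.2 kN·m = 482200 N·m
Substitute:
  sigma = (482200 × 0.1796) / 0.000715
  sigma = 1.211 × 10⁸ Pa
Convert: sigma = 1.211 × 10⁸ Pa = 121.1 MPa
Final answer: sigma = 121.1 MPa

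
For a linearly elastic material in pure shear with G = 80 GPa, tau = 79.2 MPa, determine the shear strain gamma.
Model: a linearly elastic material in pure shear, so tau = G·gamma.
Solve for gamma: gamma = tau / G.
Convert to SI units:
  G = 80 GPa = 8 × 10¹⁰ Pa
  tau = 79.2 MPa = 7.92 × 10⁷ Pa
Substitute:
  gamma = (7.92 × 10⁷) / (8 × 10¹⁰)
  gamma = 0.00099
Final answer: gamma = 0.00099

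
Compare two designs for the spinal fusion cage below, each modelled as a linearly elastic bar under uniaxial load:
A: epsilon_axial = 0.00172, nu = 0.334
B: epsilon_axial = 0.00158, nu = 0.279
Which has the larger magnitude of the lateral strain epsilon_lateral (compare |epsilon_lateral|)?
Model: a linearly elastic bar under uniaxial load, so epsilon_lateral = -nu·epsilon_axial (SI units).
  A: epsilon_lateral = -(0.334 × 0.00172) = -0.0005745
  B: epsilon_lateral = -(0.279 × 0.00158) = -0.0004408
|epsilon_lateral|: A = 0.0005745, B = 0.0004408, so A is larger in magnitude.
Final answer: A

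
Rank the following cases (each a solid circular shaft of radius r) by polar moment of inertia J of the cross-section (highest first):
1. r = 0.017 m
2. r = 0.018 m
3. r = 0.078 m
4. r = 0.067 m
Model: a solid circular shaft of radius r, so J = (π·r^4) / 2 (SI units).
  Case 1: J = (π × 0.017^4) / 2 = 1.312 × 10⁻⁷ m⁴
  Case 2: J = (π × 0.018^4) / 2 = 1.649 × 10⁻⁷ m⁴
  Case 3: J = (π × 0.078^4) / 2 = 5.814 × 10⁻⁵ m⁴
  Case 4: J = (π × 0.067^4) / 2 = 3.165 × 10⁻⁵ m⁴
Ordering: 5.814 × 10⁻⁵ m⁴ (case 3) > 3.165 × 10⁻⁵ m⁴ (case 4) > 1.649 × 10⁻⁷ m⁴ (case 2) > 1.312 × 10⁻⁷ m⁴ (case 1)
Final answer: 3, 4, 2, 1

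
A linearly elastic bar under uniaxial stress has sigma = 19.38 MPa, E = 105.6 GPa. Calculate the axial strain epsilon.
Model: a linearly elastic bar under uniaxial stress, so epsilon = sigma / E.
Convert to SI units:
  sigma = 19.38 MPa = 1.938 × 10⁷ Pa
  E = 105.6 GPa = 1.056 × 10¹¹ Pa
Substitute:
  epsilon = (1.938 × 10⁷) / (1.056 × 10¹¹)
  epsilon = 0.0001835
Final answer: epsilon = 0.0001835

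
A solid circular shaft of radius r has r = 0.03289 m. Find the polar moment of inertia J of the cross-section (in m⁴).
Model: a solid circular shaft of radius r, so J = (π·r^4) / 2.
Substitute:
  J = (π × 0.03289^4) / 2
  J = 1.838 × 10⁻⁶ m⁴
Final answer: J = 1.838 × 10⁻⁶ m⁴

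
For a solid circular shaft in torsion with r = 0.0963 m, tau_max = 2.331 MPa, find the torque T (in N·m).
Model: a solid circular shaft in torsion, so tau_max = (2·T) / (π·r^3).
Solve for T: T = (π·tau_max·r^3) / 2.
Convert to SI units:
  tau_max = 2.331 MPa = 2.331 × 10⁶ Pa
Substitute:
  T = (π × (2.331 × 10⁶) × 0.0963^3) / 2
  T = 3270 N·m
Final answer: T = 3270 N·m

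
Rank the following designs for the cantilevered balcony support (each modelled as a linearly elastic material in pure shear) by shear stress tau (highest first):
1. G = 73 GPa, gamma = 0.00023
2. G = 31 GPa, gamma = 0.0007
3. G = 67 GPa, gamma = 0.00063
Model: a linearly elastic material in pure shear, so tau = G·gamma (SI units).
  Case 1: tau = (7.3 × 10¹⁰) × 0.00023 = 1.679 × 10⁷ Pa = 16.79 MPa
  Case 2: tau = (3.1 × 10¹⁰) × 0.0007 = 2.17 × 10⁷ Pa = 21.7 MPa
  Case 3: tau = (6.7 × 10¹⁰) × 0.00063 = 4.221 × 10⁷ Pa = 42.21 MPa
Ordering: 42.21 MPa (case 3) > 21.7 MPa (case 2) > 16.79 MPa (case 1)
Final answer: 3, 2, 1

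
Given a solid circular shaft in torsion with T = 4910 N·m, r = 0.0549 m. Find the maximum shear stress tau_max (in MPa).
Model: a solid circular shaft in torsion, so tau_max = (2·T) / (π·r^3).
Substitute:
  tau_max = (2 × 4910) / (π × 0.0549^3)
  tau_max = 1.889 × 10⁷ Pa
Convert: tau_max = 1.889 × 10⁷ Pa = 18.89 MPa
Final answer: tau_max = 18.89 MPa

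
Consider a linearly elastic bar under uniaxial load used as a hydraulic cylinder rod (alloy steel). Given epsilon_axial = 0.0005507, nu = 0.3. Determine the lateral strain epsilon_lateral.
Model: a linearly elastic bar under uniaxial load, so epsilon_lateral = -nu·epsilon_axial.
Substitute:
  epsilon_lateral = -(0.3 × 0.0005507)
  epsilon_lateral = -0.0001652
Final answer: epsilon_lateral = -0.0001652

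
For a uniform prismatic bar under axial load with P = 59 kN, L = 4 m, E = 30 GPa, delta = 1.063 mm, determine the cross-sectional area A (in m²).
Model: a uniform prismatic bar under axial load, so delta = (P·L) / (A·E).
Solve for A: A = (P·L) / (delta·E).
Convert to SI units:
  P = 59 kN = 59000 N
  E = 30 GPa = 3 × 10¹⁰ Pa
  delta = 1.063 mm = 0.001063 m
Substitute:
  A = (59000 × 4) / (0.001063 × (3 × 10¹⁰))
  A = 0.0074 m²
Final answer: A = 0.0074 m²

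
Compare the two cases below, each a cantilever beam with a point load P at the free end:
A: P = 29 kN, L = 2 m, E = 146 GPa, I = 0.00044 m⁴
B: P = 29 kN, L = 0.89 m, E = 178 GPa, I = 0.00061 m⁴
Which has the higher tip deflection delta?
Model: a cantilever beam with a point load P at the free end, so delta = (P·L^3) / (3·E·I) (SI units).
  A: delta = (29000 × 2^3) / (3 × (1.46 × 10¹¹) × 0.00044) = 0.001204 m = 1.204 mm
  B: delta = (29000 × 0.89^3) / (3 × (1.78 × 10¹¹) × 0.00061) = 6.276 × 10⁻⁵ m = 0.06276 mm
1.204 mm > 0.06276 mm, so A is larger.
Final answer: A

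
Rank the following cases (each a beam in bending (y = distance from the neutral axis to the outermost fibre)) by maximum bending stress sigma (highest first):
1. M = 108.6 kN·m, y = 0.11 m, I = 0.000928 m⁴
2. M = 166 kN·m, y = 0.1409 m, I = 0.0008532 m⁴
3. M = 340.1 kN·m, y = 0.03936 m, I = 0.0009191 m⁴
Model: a beam in bending (y = distance from the neutral axis to the outermost fibre), so sigma = (M·y) / I (SI units).
  Case 1: sigma = (108600 × 0.11) / 0.000928 = 1.287 × 10⁷ Pa = 12.87 MPa
  Case 2: sigma = (166000 × 0.1409) / 0.0008532 = 2.741 × 10⁷ Pa = 27.41 MPa
  Case 3: sigma = (340100 × 0.03936) / 0.0009191 = 1.456 × 10⁷ Pa = 14.56 MPa
Ordering: 27.41 MPa (case 2) > 14.56 MPa (case 3) > 12.87 MPa (case 1)
Final answer: 2, 3, 1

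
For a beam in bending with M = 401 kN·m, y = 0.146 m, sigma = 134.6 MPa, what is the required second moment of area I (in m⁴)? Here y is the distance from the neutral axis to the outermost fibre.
Model: a beam in bending, so sigma = (M·y) / I.
Solve for I: I = (M·y) / sigma.
Convert to SI units:
  M = 401 kN·m = 401000 N·m
  sigma = 134.6 MPa = 1.346 × 10⁸ Pa
Substitute:
  I = (401000 × 0.146) / (1.346 × 10⁸)
  I = 0.000435 m⁴
Final answer: I = 0.000435 m⁴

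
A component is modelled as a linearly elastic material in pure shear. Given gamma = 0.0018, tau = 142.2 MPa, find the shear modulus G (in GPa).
Model: a linearly elastic material in pure shear, so tau = G·gamma.
Solve for G: G = tau / gamma.
Convert to SI units:
  tau = 142.2 MPa = 1.422 × 10⁸ Pa
Substitute:
  G = (1.422 × 10⁸) / 0.0018
  G = 7.9 × 10¹⁰ Pa
Convert: G = 7.9 × 10¹⁰ Pa = 79 GPa
Final answer: G = 79 GPa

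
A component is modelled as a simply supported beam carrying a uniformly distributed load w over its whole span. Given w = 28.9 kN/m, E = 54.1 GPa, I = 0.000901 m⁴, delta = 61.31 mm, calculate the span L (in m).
Model: a simply supported beam carrying a uniformly distributed load w over its whole span, so delta = (5·w·L^4) / (384·E·I).
Solve for L: L = ((384·delta·E·I) / (5·w))^(1/4).
Convert to SI units:
  w = 28.9 kN/m = 28900 N/m
  E = 54.1 GPa = 5.41 × 10¹⁰ Pa
  delta = 61.31 mm = 0.06131 m
Substitute:
  L = ((384 × 0.06131 × (5.41 × 10¹⁰) × 0.000901) / (5 × 28900))^(1/4)
  L = 9.44 m
Final answer: L = 9.44 m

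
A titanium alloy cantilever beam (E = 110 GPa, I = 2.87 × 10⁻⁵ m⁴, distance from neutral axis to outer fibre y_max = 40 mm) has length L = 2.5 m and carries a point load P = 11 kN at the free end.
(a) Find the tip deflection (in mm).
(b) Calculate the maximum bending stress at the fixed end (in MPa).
(a) Tip deflection of a cantilever with an end point load: δ = P·L^3 / (3·E·I). Convert P = 11 kN = 11000 N, E = 110 GPa = 1.1 × 10¹¹ Pa.
  δ = (11000 × 2.5^3) / (3 × (1.1 × 10¹¹) × (2.87 × 10⁻⁵)) = 0.01815 m = 18.15 mm
(b) Maximum bending moment at the fixed end: M = P·L = 11000 × 2.5 = 27500 N·m. Convert y_max = 40 mm = 0.04 m.
  σ = M·y_max / I = (27500 × 0.04) / (2.87 × 10⁻⁵) = 3.833 × 10⁷ Pa = 38.33 MPa
Final answer: (a) δ = 18.15 mm, (b) σ = 38.33 MPa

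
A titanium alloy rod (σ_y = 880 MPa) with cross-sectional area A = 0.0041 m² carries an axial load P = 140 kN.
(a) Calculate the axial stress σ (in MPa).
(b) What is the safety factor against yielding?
(a) Axial stress σ = P/A. Convert P = 140 kN = 140000 N.
  σ = 140000 / 0.0041 = 3.415 × 10⁷ Pa = 34.15 MPa
(b) Safety factor SF = σ_y/σ = 880 / 34.15 = 25.77
Final answer: (a) σ = 34.15 MPa, (b) SF = 25.77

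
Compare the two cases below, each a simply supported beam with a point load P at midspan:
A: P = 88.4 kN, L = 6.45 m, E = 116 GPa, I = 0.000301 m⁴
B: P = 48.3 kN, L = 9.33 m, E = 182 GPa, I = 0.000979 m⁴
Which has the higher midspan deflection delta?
Model: a simply supported beam with a point load P at midspan, so delta = (P·L^3) / (48·E·I) (SI units).
  A: delta = (88400 × 6.45^3) / (48 × (1.16 × 10¹¹) × 0.000301) = 0.01415 m = 14.15 mm
  B: delta = (48300 × 9.33^3) / (48 × (1.82 × 10¹¹) × 0.000979) = 0.004587 m = 4.587 mm
14.15 mm > 4.587 mm, so A is larger.
Final answer: A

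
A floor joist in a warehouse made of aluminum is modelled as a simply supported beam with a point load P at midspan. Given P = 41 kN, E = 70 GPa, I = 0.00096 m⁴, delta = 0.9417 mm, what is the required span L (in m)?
Model: a simply supported beam with a point load P at midspan, so delta = (P·L^3) / (48·E·I).
Solve for L: L = ((48·delta·E·I) / P)^(1/3).
Convert to SI units:
  P = 41 kN = 41000 N
  E = 70 GPa = 7 × 10¹⁰ Pa
  delta = 0.9417 mm = 0.0009417 m
Substitute:
  L = ((48 × 0.0009417 × (7 × 10¹⁰) × 0.00096) / 41000)^(1/3)
  L = 4.2 m
Final answer: L = 4.2 m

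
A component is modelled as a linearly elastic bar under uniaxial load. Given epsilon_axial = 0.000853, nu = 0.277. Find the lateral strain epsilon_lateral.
Model: a linearly elastic bar under uniaxial load, so epsilon_lateral = -nu·epsilon_axial.
Substitute:
  epsilon_lateral = -(0.277 × 0.000853)
  epsilon_lateral = -0.0002363
Final answer: epsilon_lateral = -0.0002363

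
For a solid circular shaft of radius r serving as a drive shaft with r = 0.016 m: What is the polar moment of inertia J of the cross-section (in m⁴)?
Model: a solid circular shaft of radius r, so J = (π·r^4) / 2.
Substitute:
  J = (π × 0.016^4) / 2
  J = 1.029 × 10⁻⁷ m⁴
Final answer: J = 1.029 × 10⁻⁷ m⁴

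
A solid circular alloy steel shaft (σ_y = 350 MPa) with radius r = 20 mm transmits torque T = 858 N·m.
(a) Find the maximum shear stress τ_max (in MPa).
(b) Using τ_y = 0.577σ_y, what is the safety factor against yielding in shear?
(a) For a solid circular shaft, τ_max = T·r/J with J = π·r^4/2, i.e. τ_max = 2·T / (π·r^3). Convert r = 20 mm = 0.02 m.
  τ_max = (2 × 858) / (π × 0.02^3) = 6.828 × 10⁷ Pa = 68.28 MPa
(b) τ_y = 0.577 × 350 = 201.95 MPa
  SF = τ_y/τ_max = 201.95 / 68.28 = 2.958
Final answer: (a) τ_max = 68.28 MPa, (b) SF = 2.958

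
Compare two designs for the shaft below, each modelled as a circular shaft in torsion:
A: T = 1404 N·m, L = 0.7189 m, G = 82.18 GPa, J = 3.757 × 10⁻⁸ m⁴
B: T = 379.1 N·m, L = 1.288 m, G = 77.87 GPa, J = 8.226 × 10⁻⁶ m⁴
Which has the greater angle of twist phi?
Model: a circular shaft in torsion, so phi = (T·L) / (G·J) (SI units).
  A: phi = (1404 × 0.7189) / ((8.218 × 10¹⁰) × (3.757 × 10⁻⁸)) = 0.3269 rad = 18.73°
  B: phi = (379.1 × 1.288) / ((7.787 × 10¹⁰) × (8.226 × 10⁻⁶)) = 0.0007623 rad = 0.04368°
18.73° > 0.04368°, so A is larger.
Final answer: A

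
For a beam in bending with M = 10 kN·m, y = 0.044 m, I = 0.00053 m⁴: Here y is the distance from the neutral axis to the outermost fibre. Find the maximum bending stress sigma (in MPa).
Model: a beam in bending, so sigma = (M·y) / I.
Convert to SI units:
  M = 10 kN·m = 10000 N·m
Substitute:
  sigma = (10000 × 0.044) / 0.00053
  sigma = 830200 Pa
Convert: sigma = 830200 Pa = 0.8302 MPa
Final answer: sigma = 0.8302 MPa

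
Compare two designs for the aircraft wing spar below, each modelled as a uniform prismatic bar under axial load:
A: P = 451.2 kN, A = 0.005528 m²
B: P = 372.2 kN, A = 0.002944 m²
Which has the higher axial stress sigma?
Model: a uniform prismatic bar under axial load, so sigma = P / A (SI units).
  A: sigma = 451200 / 0.005528 = 8.162 × 10⁷ Pa = 81.62 MPa
  B: sigma = 372200 / 0.002944 = 1.264 × 10⁸ Pa = 126.4 MPa
126.4 MPa > 81.62 MPa, so B is larger.
Final answer: B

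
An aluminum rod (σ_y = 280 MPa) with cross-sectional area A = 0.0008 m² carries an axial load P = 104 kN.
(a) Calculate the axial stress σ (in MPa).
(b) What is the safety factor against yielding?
(a) Axial stress σ = P/A. Convert P = 104 kN = 104000 N.
  σ = 104000 / 0.0008 = 1.3 × 10⁸ Pa = 130 MPa
(b) Safety factor SF = σ_y/σ = 280 / 130 = 2.154
Final answer: (a) σ = 130 MPa, (b) SF = 2.154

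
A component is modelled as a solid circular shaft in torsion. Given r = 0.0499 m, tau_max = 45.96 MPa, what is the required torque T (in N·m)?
Model: a solid circular shaft in torsion, so tau_max = (2·T) / (π·r^3).
Solve for T: T = (π·tau_max·r^3) / 2.
Convert to SI units:
  tau_max = 45.96 MPa = 4.596 × 10⁷ Pa
Substitute:
  T = (π × (4.596 × 10⁷) × 0.0499^3) / 2
  T = 8970 N·m
Final answer: T = 8970 N·m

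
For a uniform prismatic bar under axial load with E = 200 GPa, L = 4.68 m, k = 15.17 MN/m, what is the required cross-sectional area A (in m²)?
Model: a uniform prismatic bar under axial load, so k = (A·E) / L.
Solve for A: A = (k·L) / E.
Convert to SI units:
  E = 200 GPa = 2 × 10¹¹ Pa
  k = 15.17 MN/m = 1.517 × 10⁷ N/m
Substitute:
  A = ((1.517 × 10⁷) × 4.68) / (2 × 10¹¹)
  A = 0.000355 m²
Final answer: A = 0.000355 m²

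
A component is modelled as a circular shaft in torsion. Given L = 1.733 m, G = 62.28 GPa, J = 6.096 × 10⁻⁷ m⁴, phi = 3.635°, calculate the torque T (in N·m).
Model: a circular shaft in torsion, so phi = (T·L) / (G·J).
Solve for T: T = (phi·G·J) / L.
Convert to SI units:
  G = 62.28 GPa = 6.228 × 10¹⁰ Pa
  phi = 3.635° = 0.06344 rad
Substitute:
  T = (0.06344 × (6.228 × 10¹⁰) × (6.096 × 10⁻⁷)) / 1.733
  T = 1390 N·m
Final answer: T = 1390 N·m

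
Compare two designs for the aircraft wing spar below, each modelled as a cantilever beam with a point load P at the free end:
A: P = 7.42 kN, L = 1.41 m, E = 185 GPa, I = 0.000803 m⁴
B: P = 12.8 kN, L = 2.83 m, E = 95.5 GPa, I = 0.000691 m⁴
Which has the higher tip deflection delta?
Model: a cantilever beam with a point load P at the free end, so delta = (P·L^3) / (3·E·I) (SI units).
  A: delta = (7420 × 1.41^3) / (3 × (1.85 × 10¹¹) × 0.000803) = 4.667 × 10⁻⁵ m = 0.04667 mm
  B: delta = (12800 × 2.83^3) / (3 × (9.55 × 10¹⁰) × 0.000691) = 0.001465 m = 1.465 mm
1.465 mm > 0.04667 mm, so B is larger.
Final answer: B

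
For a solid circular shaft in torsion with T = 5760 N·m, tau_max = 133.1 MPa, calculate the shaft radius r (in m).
Model: a solid circular shaft in torsion, so tau_max = (2·T) / (π·r^3).
Solve for r: r = ((2·T) / (π·tau_max))^(1/3).
Convert to SI units:
  tau_max = 133.1 MPa = 1.331 × 10⁸ Pa
Substitute:
  r = ((2 × 5760) / (π × (1.331 × 10⁸)))^(1/3)
  r = 0.0302 m
Final answer: r = 0.0302 m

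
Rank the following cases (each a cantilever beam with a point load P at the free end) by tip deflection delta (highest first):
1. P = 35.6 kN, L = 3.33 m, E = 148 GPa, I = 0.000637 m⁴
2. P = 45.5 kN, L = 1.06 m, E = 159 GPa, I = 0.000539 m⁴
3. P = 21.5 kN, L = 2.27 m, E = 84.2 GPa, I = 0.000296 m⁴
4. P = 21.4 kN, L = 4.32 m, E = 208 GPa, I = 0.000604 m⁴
Model: a cantilever beam with a point load P at the free end, so delta = (P·L^3) / (3·E·I) (SI units).
  Case 1: delta = (35600 × 3.33^3) / (3 × (1.48 × 10¹¹) × 0.000637) = 0.004648 m = 4.648 mm
  Case 2: delta = (45500 × 1.06^3) / (3 × (1.59 × 10¹¹) × 0.000539) = 0.0002108 m = 0.2108 mm
  Case 3: delta = (21500 × 2.27^3) / (3 × (8.42 × 10¹⁰) × 0.000296) = 0.003363 m = 3.363 mm
  Case 4: delta = (21400 × 4.32^3) / (3 × (2.08 × 10¹¹) × 0.000604) = 0.004578 m = 4.578 mm
Ordering: 4.648 mm (case 1) > 4.578 mm (case 4) > 3.363 mm (case 3) > 0.2108 mm (case 2)
Final answer: 1, 4, 3, 2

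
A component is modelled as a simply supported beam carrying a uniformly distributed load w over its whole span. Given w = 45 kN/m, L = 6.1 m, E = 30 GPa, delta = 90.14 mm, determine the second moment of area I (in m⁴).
Model: a simply supported beam carrying a uniformly distributed load w over its whole span, so delta = (5·w·L^4) / (384·E·I).
Solve for I: I = (5·w·L^4) / (384·delta·E).
Convert to SI units:
  w = 45 kN/m = 45000 N/m
  E = 30 GPa = 3 × 10¹⁰ Pa
  delta = 90.14 mm = 0.09014 m
Substitute:
  I = (5 × 45000 × 6.1^4) / (384 × 0.09014 × (3 × 10¹⁰))
  I = 0.0003 m⁴
Final answer: I = 0.0003 m⁴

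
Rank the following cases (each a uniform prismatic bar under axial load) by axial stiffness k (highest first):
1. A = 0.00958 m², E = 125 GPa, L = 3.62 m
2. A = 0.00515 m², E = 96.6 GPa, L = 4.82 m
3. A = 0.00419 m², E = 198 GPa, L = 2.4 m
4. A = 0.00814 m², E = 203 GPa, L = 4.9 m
Model: a uniform prismatic bar under axial load, so k = (A·E) / L (SI units).
  Case 1: k = (0.00958 × (1.25 × 10¹¹)) / 3.62 = 3.308 × 10⁸ N/m = 330.8 MN/m
  Case 2: k = (0.00515 × (9.66 × 10¹⁰)) / 4.82 = 1.032 × 10⁸ N/m = 103.2 MN/m
  Case 3: k = (0.00419 × (1.98 × 10¹¹)) / 2.4 = 3.457 × 10⁸ N/m = 345.7 MN/m
  Case 4: k = (0.00814 × (2.03 × 10¹¹)) / 4.9 = 3.372 × 10⁸ N/m = 337.2 MN/m
Ordering: 345.7 MN/m (case 3) > 337.2 MN/m (case 4) > 330.8 MN/m (case 1) > 103.2 MN/m (case 2)
Final answer: 3, 4, 1, 2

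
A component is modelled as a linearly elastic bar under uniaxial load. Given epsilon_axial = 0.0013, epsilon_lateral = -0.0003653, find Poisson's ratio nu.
Model: a linearly elastic bar under uniaxial load, so epsilon_lateral = -nu·epsilon_axial.
Solve for nu: nu = -epsilon_lateral / epsilon_axial.
Substitute:
  nu = -(-0.0003653) / 0.0013
  nu = 0.281
Final answer: nu = 0.281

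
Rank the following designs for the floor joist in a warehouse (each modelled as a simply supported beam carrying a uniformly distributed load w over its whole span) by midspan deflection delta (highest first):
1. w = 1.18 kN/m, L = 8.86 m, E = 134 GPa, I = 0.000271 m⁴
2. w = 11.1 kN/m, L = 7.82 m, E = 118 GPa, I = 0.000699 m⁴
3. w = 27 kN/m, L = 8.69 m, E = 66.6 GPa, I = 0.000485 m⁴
Model: a simply supported beam carrying a uniformly distributed load w over its whole span, so delta = (5·w·L^4) / (384·E·I) (SI units).
  Case 1: delta = (5 × 1180 × 8.86^4) / (384 × (1.34 × 10¹¹) × 0.000271) = 0.002607 m = 2.607 mm
  Case 2: delta = (5 × 11100 × 7.82^4) / (384 × (1.18 × 10¹¹) × 0.000699) = 0.006553 m = 6.553 mm
  Case 3: delta = (5 × 27000 × 8.69^4) / (384 × (6.66 × 10¹⁰) × 0.000485) = 0.06207 m = 62.07 mm
Ordering: 62.07 mm (case 3) > 6.553 mm (case 2) > 2.607 mm (case 1)
Final answer: 3, 2, 1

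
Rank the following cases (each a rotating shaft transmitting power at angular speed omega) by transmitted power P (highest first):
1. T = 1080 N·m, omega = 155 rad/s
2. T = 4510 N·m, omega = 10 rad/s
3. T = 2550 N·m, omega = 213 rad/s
Model: a rotating shaft transmitting power at angular speed omega, so P = T·omega (SI units).
  Case 1: P = 1080 × 155 = 167400 W = 167.4 kW
  Case 2: P = 4510 × 10 = 45100 W = 45.1 kW
  Case 3: P = 2550 × 213 = 543200 W = 543.2 kW
Ordering: 543.2 kW (case 3) > 167.4 kW (case 1) > 45.1 kW (case 2)
Final answer: 3, 1, 2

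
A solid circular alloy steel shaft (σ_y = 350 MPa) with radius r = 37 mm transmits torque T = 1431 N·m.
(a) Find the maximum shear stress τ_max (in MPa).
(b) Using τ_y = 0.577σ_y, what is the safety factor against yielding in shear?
(a) For a solid circular shaft, τ_max = T·r/J with J = π·r^4/2, i.e. τ_max = 2·T / (π·r^3). Convert r = 37 mm = 0.037 m.
  τ_max = (2 × 1431) / (π × 0.037^3) = 1.799 × 10⁷ Pa = 17.99 MPa
(b) τ_y = 0.577 × 350 = 201.95 MPa
  SF = τ_y/τ_max = 201.95 / 17.99 = 11.23
Final answer: (a) τ_max = 17.99 MPa, (b) SF = 11.23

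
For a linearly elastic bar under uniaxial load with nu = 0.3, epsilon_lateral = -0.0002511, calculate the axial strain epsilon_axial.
Model: a linearly elastic bar under uniaxial load, so epsilon_lateral = -nu·epsilon_axial.
Solve for epsilon_axial: epsilon_axial = -epsilon_lateral / nu.
Substitute:
  epsilon_axial = -(-0.0002511) / 0.3
  epsilon_axial = 0.000837
Final answer: epsilon_axial = 0.000837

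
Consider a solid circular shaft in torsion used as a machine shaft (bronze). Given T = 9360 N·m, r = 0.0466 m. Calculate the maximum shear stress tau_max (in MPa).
Model: a solid circular shaft in torsion, so tau_max = (2·T) / (π·r^3).
Substitute:
  tau_max = (2 × 9360) / (π × 0.0466^3)
  tau_max = 5.888 × 10⁷ Pa
Convert: tau_max = 5.888 × 10⁷ Pa = 58.88 MPa
Final answer: tau_max = 58.88 MPa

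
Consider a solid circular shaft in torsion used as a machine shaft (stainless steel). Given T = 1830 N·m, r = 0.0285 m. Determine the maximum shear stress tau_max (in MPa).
Model: a solid circular shaft in torsion, so tau_max = (2·T) / (π·r^3).
Substitute:
  tau_max = (2 × 1830) / (π × 0.0285^3)
  tau_max = 5.033 × 10⁷ Pa
Convert: tau_max = 5.033 × 10⁷ Pa = 50.33 MPa
Final answer: tau_max = 50.33 MPa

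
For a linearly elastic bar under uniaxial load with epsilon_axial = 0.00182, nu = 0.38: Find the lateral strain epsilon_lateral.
Model: a linearly elastic bar under uniaxial load, so epsilon_lateral = -nu·epsilon_axial.
Substitute:
  epsilon_lateral = -(0.38 × 0.00182)
  epsilon_lateral = -0.0006916
Final answer: epsilon_lateral = -0.0006916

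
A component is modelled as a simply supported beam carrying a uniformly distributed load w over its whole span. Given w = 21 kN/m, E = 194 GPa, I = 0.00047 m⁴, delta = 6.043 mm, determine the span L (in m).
Model: a simply supported beam carrying a uniformly distributed load w over its whole span, so delta = (5·w·L^4) / (384·E·I).
Solve for L: L = ((384·delta·E·I) / (5·w))^(1/4).
Convert to SI units:
  w = 21 kN/m = 21000 N/m
  E = 194 GPa = 1.94 × 10¹¹ Pa
  delta = 6.043 mm = 0.006043 m
Substitute:
  L = ((384 × 0.006043 × (1.94 × 10¹¹) × 0.00047) / (5 × 21000))^(1/4)
  L = 6.7 m
Final answer: L = 6.7 m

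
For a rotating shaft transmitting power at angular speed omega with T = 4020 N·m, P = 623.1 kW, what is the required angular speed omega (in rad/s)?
Model: a rotating shaft transmitting power at angular speed omega, so P = T·omega.
Solve for omega: omega = P / T.
Convert to SI units:
  P = 623.1 kW = 623100 W
Substitute:
  omega = 623100 / 4020
  omega = 155 rad/s
Final answer: omega = 155 rad/s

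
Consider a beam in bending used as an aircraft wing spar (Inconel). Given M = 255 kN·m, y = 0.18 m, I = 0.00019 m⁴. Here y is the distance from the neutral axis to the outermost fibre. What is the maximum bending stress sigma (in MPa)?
Model: a beam in bending, so sigma = (M·y) / I.
Convert to SI units:
  M = 255 kN·m = 255000 N·m
Substitute:
  sigma = (255000 × 0.18) / 0.00019
  sigma = 2.416 × 10⁸ Pa
Convert: sigma = 2.416 × 10⁸ Pa = 241.6 MPa
Final answer: sigma = 241.6 MPa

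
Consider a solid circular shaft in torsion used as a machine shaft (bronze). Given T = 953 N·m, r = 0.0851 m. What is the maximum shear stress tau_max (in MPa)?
Model: a solid circular shaft in torsion, so tau_max = (2·T) / (π·r^3).
Substitute:
  tau_max = (2 × 953) / (π × 0.0851^3)
  tau_max = 984400 Pa
Convert: tau_max = 984400 Pa = 0.9844 MPa
Final answer: tau_max = 0.9844 MPa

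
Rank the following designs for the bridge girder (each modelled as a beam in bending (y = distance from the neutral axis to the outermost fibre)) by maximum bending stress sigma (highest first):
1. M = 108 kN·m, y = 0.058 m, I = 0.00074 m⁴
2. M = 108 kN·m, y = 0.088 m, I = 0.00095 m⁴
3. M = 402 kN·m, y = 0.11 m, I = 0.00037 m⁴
Model: a beam in bending (y = distance from the neutral axis to the outermost fibre), so sigma = (M·y) / I (SI units).
  Case 1: sigma = (108000 × 0.058) / 0.00074 = 8.465 × 10⁶ Pa = 8.465 MPa
  Case 2: sigma = (108000 × 0.088) / 0.00095 = 1 × 10⁷ Pa = 10 MPa
  Case 3: sigma = (402000 × 0.11) / 0.00037 = 1.195 × 10⁸ Pa = 119.5 MPa
Ordering: 119.5 MPa (case 3) > 10 MPa (case 2) > 8.465 MPa (case 1)
Final answer: 3, 2, 1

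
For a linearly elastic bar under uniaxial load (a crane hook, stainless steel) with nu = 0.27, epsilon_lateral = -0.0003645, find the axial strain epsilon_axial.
Model: a linearly elastic bar under uniaxial load, so epsilon_lateral = -nu·epsilon_axial.
Solve for epsilon_axial: epsilon_axial = -epsilon_lateral / nu.
Substitute:
  epsilon_axial = -(-0.0003645) / 0.27
  epsilon_axial = 0.00135
Final answer: epsilon_axial = 0.00135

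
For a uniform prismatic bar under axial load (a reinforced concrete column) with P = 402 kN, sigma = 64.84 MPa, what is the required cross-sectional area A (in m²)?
Model: a uniform prismatic bar under axial load, so sigma = P / A.
Solve for A: A = P / sigma.
Convert to SI units:
  P = 402 kN = 402000 N
  sigma = 64.84 MPa = 6.484 × 10⁷ Pa
Substitute:
  A = 402000 / (6.484 × 10⁷)
  A = 0.0062 m²
Final answer: A = 0.0062 m²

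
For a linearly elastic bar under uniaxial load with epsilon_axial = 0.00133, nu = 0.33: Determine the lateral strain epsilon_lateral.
Model: a linearly elastic bar under uniaxial load, so epsilon_lateral = -nu·epsilon_axial.
Substitute:
  epsilon_lateral = -(0.33 × 0.00133)
  epsilon_lateral = -0.0004389
Final answer: epsilon_lateral = -0.0004389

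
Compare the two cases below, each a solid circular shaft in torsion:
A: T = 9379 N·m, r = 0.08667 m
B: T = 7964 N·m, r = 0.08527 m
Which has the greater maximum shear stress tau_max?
Model: a solid circular shaft in torsion, so tau_max = (2·T) / (π·r^3) (SI units).
  A: tau_max = (2 × 9379) / (π × 0.08667^3) = 9.171 × 10⁶ Pa = 9.171 MPa
  B: tau_max = (2 × 7964) / (π × 0.08527^3) = 8.178 × 10⁶ Pa = 8.178 MPa
9.171 MPa > 8.178 MPa, so A is larger.
Final answer: A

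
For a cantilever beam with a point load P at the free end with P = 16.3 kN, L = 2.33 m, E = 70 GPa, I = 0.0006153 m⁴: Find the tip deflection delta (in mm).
Model: a cantilever beam with a point load P at the free end, so delta = (P·L^3) / (3·E·I).
Convert to SI units:
  P = 16.3 kN = 16300 N
  E = 70 GPa = 7 × 10¹⁰ Pa
Substitute:
  delta = (16300 × 2.33^3) / (3 × (7 × 10¹⁰) × 0.0006153)
  delta = 0.001596 m
Convert: delta = 0.001596 m = 1.596 mm
Final answer: delta = 1.596 mm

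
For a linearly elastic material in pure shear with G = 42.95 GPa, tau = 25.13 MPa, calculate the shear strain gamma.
Model: a linearly elastic material in pure shear, so tau = G·gamma.
Solve for gamma: gamma = tau / G.
Convert to SI units:
  G = 42.95 GPa = 4.295 × 10¹⁰ Pa
  tau = 25.13 MPa = 2.513 × 10⁷ Pa
Substitute:
  gamma = (2.513 × 10⁷) / (4.295 × 10¹⁰)
  gamma = 0.0005851
Final answer: gamma = 0.0005851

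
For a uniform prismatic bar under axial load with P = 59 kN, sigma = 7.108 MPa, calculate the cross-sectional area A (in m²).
Model: a uniform prismatic bar under axial load, so sigma = P / A.
Solve for A: A = P / sigma.
Convert to SI units:
  P = 59 kN = 59000 N
  sigma = 7.108 MPa = 7.108 × 10⁶ Pa
Substitute:
  A = 59000 / (7.108 × 10⁶)
  A = 0.008301 m²
Final answer: A = 0.008301 m²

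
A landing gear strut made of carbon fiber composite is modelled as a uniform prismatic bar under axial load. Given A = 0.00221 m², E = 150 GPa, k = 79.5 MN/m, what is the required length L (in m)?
Model: a uniform prismatic bar under axial load, so k = (A·E) / L.
Solve for L: L = (A·E) / k.
Convert to SI units:
  E = 150 GPa = 1.5 × 10¹¹ Pa
  k = 79.5 MN/m = 7.95 × 10⁷ N/m
Substitute:
  L = (0.00221 × (1.5 × 10¹¹)) / (7.95 × 10⁷)
  L = 4.17 m
Final answer: L = 4.17 m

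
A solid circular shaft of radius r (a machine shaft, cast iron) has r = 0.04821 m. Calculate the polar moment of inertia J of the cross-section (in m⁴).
Model: a solid circular shaft of radius r, so J = (π·r^4) / 2.
Substitute:
  J = (π × 0.04821^4) / 2
  J = 8.485 × 10⁻⁶ m⁴
Final answer: J = 8.485 × 10⁻⁶ m⁴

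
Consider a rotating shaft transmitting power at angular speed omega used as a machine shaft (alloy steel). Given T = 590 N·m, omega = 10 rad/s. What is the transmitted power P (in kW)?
Model: a rotating shaft transmitting power at angular speed omega, so P = T·omega.
Substitute:
  P = 590 × 10
  P = 5900 W
Convert: P = 5900 W = 5.9 kW
Final answer: P = 5.9 kW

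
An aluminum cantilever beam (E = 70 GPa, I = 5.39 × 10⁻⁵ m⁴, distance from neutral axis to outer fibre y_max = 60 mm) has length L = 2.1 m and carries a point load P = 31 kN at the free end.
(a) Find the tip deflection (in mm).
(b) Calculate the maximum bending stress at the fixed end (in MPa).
(a) Tip deflection of a cantilever with an end point load: δ = P·L^3 / (3·E·I). Convert P = 31 kN = 31000 N, E = 70 GPa = 7 × 10¹⁰ Pa.
  δ = (31000 × 2.1^3) / (3 × (7 × 10¹⁰) × (5.39 × 10⁻⁵)) = 0.02536 m = 25.36 mm
(b) Maximum bending moment at the fixed end: M = P·L = 31000 × 2.1 = 65100 N·m. Convert y_max = 60 mm = 0.06 m.
  σ = M·y_max / I = (65100 × 0.06) / (5.39 × 10⁻⁵) = 7.247 × 10⁷ Pa = 72.47 MPa
Final answer: (a) δ = 25.36 mm, (b) σ = 72.47 MPa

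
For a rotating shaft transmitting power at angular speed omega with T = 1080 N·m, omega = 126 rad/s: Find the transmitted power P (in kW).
Model: a rotating shaft transmitting power at angular speed omega, so P = T·omega.
Substitute:
  P = 1080 × 126
  P = 136100 W
Convert: P = 136100 W = 136.1 kW
Final answer: P = 136.1 kW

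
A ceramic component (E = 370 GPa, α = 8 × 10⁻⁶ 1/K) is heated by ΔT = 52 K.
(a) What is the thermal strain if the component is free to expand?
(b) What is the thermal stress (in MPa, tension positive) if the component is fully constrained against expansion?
(a) Free thermal strain ε_th = α·ΔT = (8 × 10⁻⁶) × 52 = 0.000416
(b) Fully constrained, the expansion is suppressed, so σ = -E·α·ΔT. Convert E = 370 GPa = 3.7 × 10¹¹ Pa.
  σ = -(3.7 × 10¹¹) × (8 × 10⁻⁶) × 52 = -1.539 × 10⁸ Pa = -153.9 MPa (compressive)
Final answer: (a) ε_th = 0.000416, (b) σ = -153.9 MPa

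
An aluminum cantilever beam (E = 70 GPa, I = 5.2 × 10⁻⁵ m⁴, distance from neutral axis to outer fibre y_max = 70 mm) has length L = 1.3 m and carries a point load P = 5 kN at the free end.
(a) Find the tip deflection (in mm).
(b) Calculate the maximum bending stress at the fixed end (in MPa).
(a) Tip deflection of a cantilever with an end point load: δ = P·L^3 / (3·E·I). Convert P = 5 kN = 5000 N, E = 70 GPa = 7 × 10¹⁰ Pa.
  δ = (5000 × 1.3^3) / (3 × (7 × 10¹⁰) × (5.2 × 10⁻⁵)) = 0.001006 m = 1.006 mm
(b) Maximum bending moment at the fixed end: M = P·L = 5000 × 1.3 = 6500 N·m. Convert y_max = 70 mm = 0.07 m.
  σ = M·y_max / I = (6500 × 0.07) / (5.2 × 10⁻⁵) = 8.75 × 10⁶ Pa = 8.75 MPa
Final answer: (a) δ = 1.006 mm, (b) σ = 8.75 MPa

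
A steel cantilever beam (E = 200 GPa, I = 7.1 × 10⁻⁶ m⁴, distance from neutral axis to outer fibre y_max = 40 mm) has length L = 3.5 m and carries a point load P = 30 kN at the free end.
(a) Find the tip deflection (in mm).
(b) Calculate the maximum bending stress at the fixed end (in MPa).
(a) Tip deflection of a cantilever with an end point load: δ = P·L^3 / (3·E·I). Convert P = 30 kN = 30000 N, E = 200 GPa = 2 × 10¹¹ Pa.
  δ = (30000 × 3.5^3) / (3 × (2 × 10¹¹) × (7.1 × 10⁻⁶)) = 0.3019 m = 301.9 mm
(b) Maximum bending moment at the fixed end: M = P·L = 30000 × 3.5 = 105000 N·m. Convert y_max = 40 mm = 0.04 m.
  σ = M·y_max / I = (105000 × 0.04) / (7.1 × 10⁻⁶) = 5.915 × 10⁸ Pa = 591.5 MPa
Final answer: (a) δ = 301.9 mm, (b) σ = 591.5 MPa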